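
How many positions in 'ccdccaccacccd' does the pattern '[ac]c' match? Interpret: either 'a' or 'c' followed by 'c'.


Pattern: [ac]c means either 'a' or 'c' followed by 'c'.
Scanning 'ccdccaccacccd' position-by-position:
  Pos 0: window 'cc' -> MATCH
  Pos 1: window 'cd' -> no
  Pos 2: window 'dc' -> no
  Pos 3: window 'cc' -> MATCH
  Pos 4: window 'ca' -> no
  Pos 5: window 'ac' -> MATCH
  Pos 6: window 'cc' -> MATCH
  Pos 7: window 'ca' -> no
  Pos 8: window 'ac' -> MATCH
  Pos 9: window 'cc' -> MATCH
  Pos 10: window 'cc' -> MATCH
  Pos 11: window 'cd' -> no
  Pos 12: window 'd' -> no
Total matches: 7

7


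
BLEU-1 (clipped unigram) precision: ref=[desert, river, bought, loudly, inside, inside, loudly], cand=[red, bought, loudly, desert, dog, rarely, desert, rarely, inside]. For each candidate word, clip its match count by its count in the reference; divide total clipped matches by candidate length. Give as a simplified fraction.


Reference word counts: {'bought': 1, 'desert': 1, 'inside': 2, 'loudly': 2, 'river': 1}
Checking each candidate word (with clipping):
  'red' -> not in reference -> no match (matches: 0)
  'bought' -> in reference (ref count 1, used 1/1) -> match (matches: 1)
  'loudly' -> in reference (ref count 2, used 1/2) -> match (matches: 2)
  'desert' -> in reference (ref count 1, used 1/1) -> match (matches: 3)
  'dog' -> not in reference -> no match (matches: 3)
  'rarely' -> not in reference -> no match (matches: 3)
  'desert' -> ref count 1 already used up (1/1) -> clipped, no match (matches: 3)
  'rarely' -> not in reference -> no match (matches: 3)
  'inside' -> in reference (ref count 2, used 1/2) -> match (matches: 4)
Clipped matches: 4, Candidate length: 9
Precision = 4/9

4/9


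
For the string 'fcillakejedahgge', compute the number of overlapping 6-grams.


String 'fcillakejedahgge' has length L = 16.
Number of overlapping n-grams = L - n + 1
Substituting: 16 - 6 + 1 = 11

11


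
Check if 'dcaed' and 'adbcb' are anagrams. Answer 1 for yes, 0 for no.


Sort characters of 'dcaed': 'acdde'
Sort characters of 'adbcb': 'abbcd'
Sorted forms differ -> they are NOT anagrams
Result: 0

0


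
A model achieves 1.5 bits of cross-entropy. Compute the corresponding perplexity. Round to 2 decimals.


Perplexity formula: PP = 2^H
H = 1.5
PP = 2^1.5
Decompose: 2^1.5 = 2^1 * 2^0.5 = 2^1 * sqrt(2)
2^1 = 2, sqrt(2) ~ 1.4142136
PP ~ 2 * 1.4142136 = 2.8284272
Rounded to 2 decimals: 2.83

2.83


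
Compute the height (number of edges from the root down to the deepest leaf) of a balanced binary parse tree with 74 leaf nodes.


In a balanced binary tree with n leaves the deepest leaf is ceil(log2(n)) edges below the root.
log2(74) = 6.2095
ceil(6.2095) = 7
height (edges) = 7

7


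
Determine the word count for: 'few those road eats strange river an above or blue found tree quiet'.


Counting words by splitting on spaces:
  Word 1: 'few'
  Word 2: 'those'
  Word 3: 'road'
  Word 4: 'eats'
  Word 5: 'strange'
  Word 6: 'river'
  Word 7: 'an'
  Word 8: 'above'
  Word 9: 'or'
  Word 10: 'blue'
  Word 11: 'found'
  Word 12: 'tree'
  Word 13: 'quiet'
Total words: 13

13


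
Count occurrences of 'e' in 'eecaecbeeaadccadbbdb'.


Scanning 'eecaecbeeaadccadbbdb' for 'e':
  Position 0: 'e' -> MATCH (count: 1)
  Position 1: 'e' -> MATCH (count: 2)
  Position 4: 'e' -> MATCH (count: 3)
  Position 7: 'e' -> MATCH (count: 4)
  Position 8: 'e' -> MATCH (count: 5)
Total occurrences of 'e': 5

5


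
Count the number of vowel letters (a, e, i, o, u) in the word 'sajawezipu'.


Scanning each character of 'sajawezipu':
  Position 1: 's' -> consonant (running count: 0)
  Position 2: 'a' -> vowel (running count: 1)
  Position 3: 'j' -> consonant (running count: 1)
  Position 4: 'a' -> vowel (running count: 2)
  Position 5: 'w' -> consonant (running count: 2)
  Position 6: 'e' -> vowel (running count: 3)
  Position 7: 'z' -> consonant (running count: 3)
  Position 8: 'i' -> vowel (running count: 4)
  Position 9: 'p' -> consonant (running count: 4)
  Position 10: 'u' -> vowel (running count: 5)
Total vowels: 5

5


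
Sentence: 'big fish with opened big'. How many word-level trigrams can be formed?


Word trigrams from [5] words:
  Trigram 1: (big fish with)
  Trigram 2: (fish with opened)
  Trigram 3: (with opened big)
Total word trigrams: 5 - 2 = 3

3


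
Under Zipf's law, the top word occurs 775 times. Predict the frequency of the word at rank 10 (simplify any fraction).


Zipf's law: freq(rank) = f1 / rank
f1 = 775, rank = 10
freq = 775 / 10
GCD(775, 10) = 5
Simplified: 155/2

155/2


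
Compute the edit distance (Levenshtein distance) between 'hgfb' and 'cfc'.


Building DP table for s1='hgfb' (len 4) and s2='cfc' (len 3):
       c  f  c
    0  1  2  3
  h 1  1  2  3
  g 2  2  2  3
  f 3  3  2  3
  b 4  4  3  3
Edit distance = dp[4][3] = 3

3


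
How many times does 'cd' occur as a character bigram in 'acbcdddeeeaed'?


Scanning 'acbcdddeeeaed' for bigram 'cd':
  Position 0: 'ac' -> no
  Position 1: 'cb' -> no
  Position 2: 'bc' -> no
  Position 3: 'cd' -> MATCH
  Position 4: 'dd' -> no
  Position 5: 'dd' -> no
  Position 6: 'de' -> no
  Position 7: 'ee' -> no
  Position 8: 'ee' -> no
  Position 9: 'ea' -> no
  Position 10: 'ae' -> no
  Position 11: 'ed' -> no
Total matches: 1

1


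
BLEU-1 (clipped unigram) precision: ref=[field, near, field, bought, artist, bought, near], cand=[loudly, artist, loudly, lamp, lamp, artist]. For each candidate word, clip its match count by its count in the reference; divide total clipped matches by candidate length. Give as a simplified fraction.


Reference word counts: {'artist': 1, 'bought': 2, 'field': 2, 'near': 2}
Checking each candidate word (with clipping):
  'loudly' -> not in reference -> no match (matches: 0)
  'artist' -> in reference (ref count 1, used 1/1) -> match (matches: 1)
  'loudly' -> not in reference -> no match (matches: 1)
  'lamp' -> not in reference -> no match (matches: 1)
  'lamp' -> not in reference -> no match (matches: 1)
  'artist' -> ref count 1 already used up (1/1) -> clipped, no match (matches: 1)
Clipped matches: 1, Candidate length: 6
Precision = 1/6

1/6


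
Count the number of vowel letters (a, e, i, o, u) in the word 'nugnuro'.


Scanning each character of 'nugnuro':
  Position 1: 'n' -> consonant (running count: 0)
  Position 2: 'u' -> vowel (running count: 1)
  Position 3: 'g' -> consonant (running count: 1)
  Position 4: 'n' -> consonant (running count: 1)
  Position 5: 'u' -> vowel (running count: 2)
  Position 6: 'r' -> consonant (running count: 2)
  Position 7: 'o' -> vowel (running count: 3)
Total vowels: 3

3


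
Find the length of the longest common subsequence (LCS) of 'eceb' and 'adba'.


DP table for LCS of 'eceb' and 'adba':
       a  d  b  a
    0  0  0  0  0
  e 0  0  0  0  0
  c 0  0  0  0  0
  e 0  0  0  0  0
  b 0  0  0  1  1
LCS: 'b'
LCS length = 1

1


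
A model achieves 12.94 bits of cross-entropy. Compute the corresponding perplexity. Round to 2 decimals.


Perplexity formula: PP = 2^H
H = 12.94
PP = 2^12.94
Decompose: 2^12.94 = 2^12 * 2^0.94
2^12 = 4096, 2^0.94 ~ 1.9185282
PP ~ 4096 * 1.9185282 = 7858.2915072
Rounded to 2 decimals: 7858.29

7858.29


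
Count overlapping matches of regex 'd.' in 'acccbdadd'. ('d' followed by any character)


Pattern: d. means 'd' followed by any character.
Scanning 'acccbdadd' position-by-position:
  Pos 0: window 'ac' -> no
  Pos 1: window 'cc' -> no
  Pos 2: window 'cc' -> no
  Pos 3: window 'cb' -> no
  Pos 4: window 'bd' -> no
  Pos 5: window 'da' -> MATCH
  Pos 6: window 'ad' -> no
  Pos 7: window 'dd' -> MATCH
  Pos 8: window 'd' -> no
Total matches: 2

2


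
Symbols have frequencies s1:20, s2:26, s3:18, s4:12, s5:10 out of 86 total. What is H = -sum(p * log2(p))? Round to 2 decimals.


Computing entropy H = -sum(p_i * log2(p_i)):
  s1: p = 20/86 = 0.2326, -p*log2(p) = 0.4894
  s2: p = 26/86 = 0.3023, -p*log2(p) = 0.5218
  s3: p = 18/86 = 0.2093, -p*log2(p) = 0.4723
  s4: p = 12/86 = 0.1395, -p*log2(p) = 0.3965
  s5: p = 10/86 = 0.1163, -p*log2(p) = 0.3610
H = sum of terms = 2.2410
Rounded to 2 decimals: 2.24

2.24


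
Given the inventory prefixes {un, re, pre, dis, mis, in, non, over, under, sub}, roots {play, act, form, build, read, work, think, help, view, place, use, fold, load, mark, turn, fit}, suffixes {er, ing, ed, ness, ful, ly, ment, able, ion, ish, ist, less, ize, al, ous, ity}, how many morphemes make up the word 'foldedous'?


Segmenting 'foldedous' against the inventory:
  'fold' -> root (morpheme 1)
  'ed' -> suffix (morpheme 2)
  'ous' -> suffix (morpheme 3)
Total morphemes: 3

3


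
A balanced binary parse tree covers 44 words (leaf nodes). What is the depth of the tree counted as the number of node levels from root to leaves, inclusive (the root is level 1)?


In a balanced binary tree with n leaves the deepest leaf is ceil(log2(n)) edges below the root,
so counting node levels inclusive of root and leaves gives ceil(log2(n)) + 1 levels.
log2(44) = 5.4594
ceil(5.4594) = 6
levels = 6 + 1 = 7

7


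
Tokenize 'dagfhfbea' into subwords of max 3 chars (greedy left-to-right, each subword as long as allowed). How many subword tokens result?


'dagfhfbea' has 9 characters.
Chunking with max size 3:
  Chunk 1: 'dag' (positions 0-2)
  Chunk 2: 'fhf' (positions 3-5)
  Chunk 3: 'bea' (positions 6-8)
Total chunks: ceil(9 / 3) = 3

3


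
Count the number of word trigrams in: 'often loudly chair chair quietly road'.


Word trigrams from [6] words:
  Trigram 1: (often loudly chair)
  Trigram 2: (loudly chair chair)
  Trigram 3: (chair chair quietly)
  Trigram 4: (chair quietly road)
Total word trigrams: 6 - 2 = 4

4


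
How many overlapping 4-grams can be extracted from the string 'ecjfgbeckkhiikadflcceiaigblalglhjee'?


String 'ecjfgbeckkhiikadflcceiaigblalglhjee' has length L = 35.
Number of overlapping n-grams = L - n + 1
Substituting: 35 - 4 + 1 = 32

32


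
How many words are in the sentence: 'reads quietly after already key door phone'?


Counting words by splitting on spaces:
  Word 1: 'reads'
  Word 2: 'quietly'
  Word 3: 'after'
  Word 4: 'already'
  Word 5: 'key'
  Word 6: 'door'
  Word 7: 'phone'
Total words: 7

7


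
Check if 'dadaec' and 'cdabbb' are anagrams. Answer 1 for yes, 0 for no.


Sort characters of 'dadaec': 'aacdde'
Sort characters of 'cdabbb': 'abbbcd'
Sorted forms differ -> they are NOT anagrams
Result: 0

0


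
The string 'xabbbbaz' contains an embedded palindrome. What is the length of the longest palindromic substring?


Scanning 'xabbbbaz' for palindromic substrings.
Substring at positions 1-6: 'abbbba'.
Check: reverse('abbbba') = 'abbbba' -> palindrome confirmed.
Neighbouring characters ('x' / 'z') break symmetry, so it cannot extend further.
No longer palindromic substring exists; longest length = 6

6


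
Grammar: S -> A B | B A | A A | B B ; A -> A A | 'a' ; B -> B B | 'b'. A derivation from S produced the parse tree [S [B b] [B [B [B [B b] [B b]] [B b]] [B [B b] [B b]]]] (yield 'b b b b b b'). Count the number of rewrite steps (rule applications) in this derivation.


Every bracketed nonterminal node [X ...] in the tree is produced by exactly one rule application.
Reading the tree off as a leftmost derivation:
  Step 1: S  =>  B B   (applied S -> B B)
  Step 2: B B  =>  b B   (applied B -> b)
  Step 3: b B  =>  b B B   (applied B -> B B)
  Step 4: b B B  =>  b B B B   (applied B -> B B)
  Step 5: b B B B  =>  b B B B B   (applied B -> B B)
  Step 6: b B B B B  =>  b b B B B   (applied B -> b)
  Step 7: b b B B B  =>  b b b B B   (applied B -> b)
  Step 8: b b b B B  =>  b b b b B   (applied B -> b)
  Step 9: b b b b B  =>  b b b b B B   (applied B -> B B)
  Step 10: b b b b B B  =>  b b b b b B   (applied B -> b)
  Step 11: b b b b b B  =>  b b b b b b   (applied B -> b)
Final yield: b b b b b b
Total rewrite steps: 11

11


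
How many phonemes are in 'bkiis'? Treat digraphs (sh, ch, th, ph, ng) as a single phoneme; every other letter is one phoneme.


Parsing 'bkiis' greedily, digraphs first:
  'b' -> consonant phoneme (phonemes so far: 1)
  'k' -> consonant phoneme (phonemes so far: 2)
  'i' -> vowel phoneme (phonemes so far: 3)
  'i' -> vowel phoneme (phonemes so far: 4)
  's' -> consonant phoneme (phonemes so far: 5)
Total phonemes: 5

5


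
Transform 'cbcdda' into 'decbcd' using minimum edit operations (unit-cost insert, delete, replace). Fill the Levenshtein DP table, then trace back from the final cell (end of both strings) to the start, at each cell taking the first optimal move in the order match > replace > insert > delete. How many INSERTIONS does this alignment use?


Edit distance = 4. Backtracking from cell (6, 6) with preference match > replace > insert > delete,
then listing the resulting alignment 'cbcdda' -> 'decbcd' left to right:
  Step 1: insert 'd' [insertion #1]
  Step 2: insert 'e' [insertion #2]
  Step 3: keep 'c'
  Step 4: keep 'b'
  Step 5: keep 'c'
  Step 6: delete 'd'
  Step 7: keep 'd'
  Step 8: delete 'a'
Total insertions: 2

2


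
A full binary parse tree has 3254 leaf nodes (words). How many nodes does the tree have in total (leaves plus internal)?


Leaf nodes (terminals): 3254
Internal nodes = n - 1 = 3254 - 1 = 3253
Total = leaves + internal = 3254 + 3253 = 6507

6507


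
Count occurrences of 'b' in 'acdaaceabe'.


Scanning 'acdaaceabe' for 'b':
  Position 8: 'b' -> MATCH (count: 1)
Total occurrences of 'b': 1

1


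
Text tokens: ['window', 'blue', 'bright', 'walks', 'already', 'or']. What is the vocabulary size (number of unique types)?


Listing all tokens and tracking unique types:
  Token 1: 'window' -> NEW (unique so far: 1)
  Token 2: 'blue' -> NEW (unique so far: 2)
  Token 3: 'bright' -> NEW (unique so far: 3)
  Token 4: 'walks' -> NEW (unique so far: 4)
  Token 5: 'already' -> NEW (unique so far: 5)
  Token 6: 'or' -> NEW (unique so far: 6)
Unique types: ('already', 'blue', 'bright', 'or', 'walks', 'window')
Vocabulary size: 6

6


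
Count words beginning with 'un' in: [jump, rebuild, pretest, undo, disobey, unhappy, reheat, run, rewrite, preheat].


Checking each word for prefix 'un':
  'jump' -> no (count: 0)
  'rebuild' -> no (count: 0)
  'pretest' -> no (count: 0)
  'undo' -> YES, starts with 'un' (count: 1)
  'disobey' -> no (count: 1)
  'unhappy' -> YES, starts with 'un' (count: 2)
  'reheat' -> no (count: 2)
  'run' -> no (count: 2)
  'rewrite' -> no (count: 2)
  'preheat' -> no (count: 2)
Total with prefix 'un': 2

2


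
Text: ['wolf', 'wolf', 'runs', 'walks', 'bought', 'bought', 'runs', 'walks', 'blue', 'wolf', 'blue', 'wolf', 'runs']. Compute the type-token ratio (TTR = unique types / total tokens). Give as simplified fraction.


Tokens: 13
Unique types: ('blue', 'bought', 'runs', 'walks', 'wolf') = 5
TTR = 5/13
Already in lowest terms.

5/13


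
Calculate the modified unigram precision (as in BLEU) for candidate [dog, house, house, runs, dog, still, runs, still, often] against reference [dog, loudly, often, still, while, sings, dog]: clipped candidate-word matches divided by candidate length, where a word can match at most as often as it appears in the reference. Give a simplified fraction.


Reference word counts: {'dog': 2, 'loudly': 1, 'often': 1, 'sings': 1, 'still': 1, 'while': 1}
Checking each candidate word (with clipping):
  'dog' -> in reference (ref count 2, used 1/2) -> match (matches: 1)
  'house' -> not in reference -> no match (matches: 1)
  'house' -> not in reference -> no match (matches: 1)
  'runs' -> not in reference -> no match (matches: 1)
  'dog' -> in reference (ref count 2, used 2/2) -> match (matches: 2)
  'still' -> in reference (ref count 1, used 1/1) -> match (matches: 3)
  'runs' -> not in reference -> no match (matches: 3)
  'still' -> ref count 1 already used up (1/1) -> clipped, no match (matches: 3)
  'often' -> in reference (ref count 1, used 1/1) -> match (matches: 4)
Clipped matches: 4, Candidate length: 9
Precision = 4/9

4/9


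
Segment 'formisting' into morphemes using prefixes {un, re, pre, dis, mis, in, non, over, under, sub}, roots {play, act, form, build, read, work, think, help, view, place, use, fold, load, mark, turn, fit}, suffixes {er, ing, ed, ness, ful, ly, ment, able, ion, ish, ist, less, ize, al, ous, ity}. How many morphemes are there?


Segmenting 'formisting' against the inventory:
  'form' -> root (morpheme 1)
  'ist' -> suffix (morpheme 2)
  'ing' -> suffix (morpheme 3)
Total morphemes: 3

3


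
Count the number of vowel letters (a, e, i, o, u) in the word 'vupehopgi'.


Scanning each character of 'vupehopgi':
  Position 1: 'v' -> consonant (running count: 0)
  Position 2: 'u' -> vowel (running count: 1)
  Position 3: 'p' -> consonant (running count: 1)
  Position 4: 'e' -> vowel (running count: 2)
  Position 5: 'h' -> consonant (running count: 2)
  Position 6: 'o' -> vowel (running count: 3)
  Position 7: 'p' -> consonant (running count: 3)
  Position 8: 'g' -> consonant (running count: 3)
  Position 9: 'i' -> vowel (running count: 4)
Total vowels: 4

4


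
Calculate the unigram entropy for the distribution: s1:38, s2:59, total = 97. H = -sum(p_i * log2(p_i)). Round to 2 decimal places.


Computing entropy H = -sum(p_i * log2(p_i)):
  s1: p = 38/97 = 0.3918, -p*log2(p) = 0.5296
  s2: p = 59/97 = 0.6082, -p*log2(p) = 0.4363
H = sum of terms = 0.9659
Rounded to 2 decimals: 0.97

0.97


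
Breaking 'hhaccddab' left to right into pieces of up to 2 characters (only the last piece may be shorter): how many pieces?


'hhaccddab' has 9 characters.
Chunking with max size 2:
  Chunk 1: 'hh' (positions 0-1)
  Chunk 2: 'ac' (positions 2-3)
  Chunk 3: 'cd' (positions 4-5)
  Chunk 4: 'da' (positions 6-7)
  Chunk 5: 'b' (positions 8-8)
Total chunks: ceil(9 / 2) = 5

5


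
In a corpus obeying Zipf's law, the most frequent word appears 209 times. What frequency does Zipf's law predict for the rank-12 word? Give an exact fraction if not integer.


Zipf's law: freq(rank) = f1 / rank
f1 = 209, rank = 12
freq = 209 / 12
GCD(209, 12) = 1
Simplified: 209/12

209/12


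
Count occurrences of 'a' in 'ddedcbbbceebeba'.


Scanning 'ddedcbbbceebeba' for 'a':
  Position 14: 'a' -> MATCH (count: 1)
Total occurrences of 'a': 1

1


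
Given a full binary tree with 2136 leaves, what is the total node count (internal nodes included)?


Leaf nodes (terminals): 2136
Internal nodes = n - 1 = 2136 - 1 = 2135
Total = leaves + internal = 2136 + 2135 = 4271

4271


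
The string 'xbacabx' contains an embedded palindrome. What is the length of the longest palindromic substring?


Scanning 'xbacabx' for palindromic substrings.
Substring at positions 0-6: 'xbacabx'.
Check: reverse('xbacabx') = 'xbacabx' -> palindrome confirmed.
No longer palindromic substring exists; longest length = 7

7


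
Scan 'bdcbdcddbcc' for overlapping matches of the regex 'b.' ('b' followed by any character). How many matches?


Pattern: b. means 'b' followed by any character.
Scanning 'bdcbdcddbcc' position-by-position:
  Pos 0: window 'bd' -> MATCH
  Pos 1: window 'dc' -> no
  Pos 2: window 'cb' -> no
  Pos 3: window 'bd' -> MATCH
  Pos 4: window 'dc' -> no
  Pos 5: window 'cd' -> no
  Pos 6: window 'dd' -> no
  Pos 7: window 'db' -> no
  Pos 8: window 'bc' -> MATCH
  Pos 9: window 'cc' -> no
  Pos 10: window 'c' -> no
Total matches: 3

3


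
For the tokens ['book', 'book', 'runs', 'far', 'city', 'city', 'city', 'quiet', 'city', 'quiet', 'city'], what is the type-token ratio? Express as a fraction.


Tokens: 11
Unique types: ('book', 'city', 'far', 'quiet', 'runs') = 5
TTR = 5/11
Already in lowest terms.

5/11


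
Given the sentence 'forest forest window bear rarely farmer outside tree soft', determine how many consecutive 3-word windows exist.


Word trigrams from [9] words:
  Trigram 1: (forest forest window)
  Trigram 2: (forest window bear)
  Trigram 3: (window bear rarely)
  Trigram 4: (bear rarely farmer)
  Trigram 5: (rarely farmer outside)
  Trigram 6: (farmer outside tree)
  Trigram 7: (outside tree soft)
Total word trigrams: 9 - 2 = 7

7


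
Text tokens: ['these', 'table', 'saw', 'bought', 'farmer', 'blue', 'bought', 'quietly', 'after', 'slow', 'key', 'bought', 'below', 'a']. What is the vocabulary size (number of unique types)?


Listing all tokens and tracking unique types:
  Token 1: 'these' -> NEW (unique so far: 1)
  Token 2: 'table' -> NEW (unique so far: 2)
  Token 3: 'saw' -> NEW (unique so far: 3)
  Token 4: 'bought' -> NEW (unique so far: 4)
  Token 5: 'farmer' -> NEW (unique so far: 5)
  Token 6: 'blue' -> NEW (unique so far: 6)
  Token 7: 'bought' -> duplicate (unique so far: 6)
  Token 8: 'quietly' -> NEW (unique so far: 7)
  Token 9: 'after' -> NEW (unique so far: 8)
  Token 10: 'slow' -> NEW (unique so far: 9)
  Token 11: 'key' -> NEW (unique so far: 10)
  Token 12: 'bought' -> duplicate (unique so far: 10)
  Token 13: 'below' -> NEW (unique so far: 11)
  Token 14: 'a' -> NEW (unique so far: 12)
Unique types: ('a', 'after', 'below', 'blue', 'bought', 'farmer', 'key', 'quietly', 'saw', 'slow', 'table', 'these')
Vocabulary size: 12

12


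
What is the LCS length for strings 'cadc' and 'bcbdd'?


DP table for LCS of 'cadc' and 'bcbdd':
       b  c  b  d  d
    0  0  0  0  0  0
  c 0  0  1  1  1  1
  a 0  0  1  1  1  1
  d 0  0  1  1  2  2
  c 0  0  1  1  2  2
LCS: 'cd'
LCS length = 2

2


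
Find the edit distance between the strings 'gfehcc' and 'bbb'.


Building DP table for s1='gfehcc' (len 6) and s2='bbb' (len 3):
       b  b  b
    0  1  2  3
  g 1  1  2  3
  f 2  2  2  3
  e 3  3  3  3
  h 4  4  4  4
  c 5  5  5  5
  c 6  6  6  6
Edit distance = dp[6][3] = 6

6


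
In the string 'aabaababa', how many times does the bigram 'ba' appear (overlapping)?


Scanning 'aabaababa' for bigram 'ba':
  Position 0: 'aa' -> no
  Position 1: 'ab' -> no
  Position 2: 'ba' -> MATCH
  Position 3: 'aa' -> no
  Position 4: 'ab' -> no
  Position 5: 'ba' -> MATCH
  Position 6: 'ab' -> no
  Position 7: 'ba' -> MATCH
Total matches: 3

3


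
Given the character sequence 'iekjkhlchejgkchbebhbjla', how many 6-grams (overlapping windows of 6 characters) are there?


String 'iekjkhlchejgkchbebhbjla' has length L = 23.
Number of overlapping n-grams = L - n + 1
Substituting: 23 - 6 + 1 = 18

18


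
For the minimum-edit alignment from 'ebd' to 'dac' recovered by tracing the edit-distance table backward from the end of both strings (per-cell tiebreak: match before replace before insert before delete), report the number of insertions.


Edit distance = 3. Backtracking from cell (3, 3) with preference match > replace > insert > delete,
then listing the resulting alignment 'ebd' -> 'dac' left to right:
  Step 1: replace e->d
  Step 2: replace b->a
  Step 3: replace d->c
Total insertions: 0

0


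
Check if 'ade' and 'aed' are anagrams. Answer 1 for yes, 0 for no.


Sort characters of 'ade': 'ade'
Sort characters of 'aed': 'ade'
Sorted forms match -> they ARE anagrams
Result: 1

1


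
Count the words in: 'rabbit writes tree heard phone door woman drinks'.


Counting words by splitting on spaces:
  Word 1: 'rabbit'
  Word 2: 'writes'
  Word 3: 'tree'
  Word 4: 'heard'
  Word 5: 'phone'
  Word 6: 'door'
  Word 7: 'woman'
  Word 8: 'drinks'
Total words: 8

8


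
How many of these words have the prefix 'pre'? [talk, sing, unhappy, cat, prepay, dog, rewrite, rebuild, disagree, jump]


Checking each word for prefix 'pre':
  'talk' -> no (count: 0)
  'sing' -> no (count: 0)
  'unhappy' -> no (count: 0)
  'cat' -> no (count: 0)
  'prepay' -> YES, starts with 'pre' (count: 1)
  'dog' -> no (count: 1)
  'rewrite' -> no (count: 1)
  'rebuild' -> no (count: 1)
  'disagree' -> no (count: 1)
  'jump' -> no (count: 1)
Total with prefix 'pre': 1

1


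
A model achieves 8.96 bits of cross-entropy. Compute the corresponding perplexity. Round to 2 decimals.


Perplexity formula: PP = 2^H
H = 8.96
PP = 2^8.96
Decompose: 2^8.96 = 2^8 * 2^0.96
2^8 = 256, 2^0.96 ~ 1.9453099
PP ~ 256 * 1.9453099 = 497.9993344
Rounded to 2 decimals: 498.00

498.00


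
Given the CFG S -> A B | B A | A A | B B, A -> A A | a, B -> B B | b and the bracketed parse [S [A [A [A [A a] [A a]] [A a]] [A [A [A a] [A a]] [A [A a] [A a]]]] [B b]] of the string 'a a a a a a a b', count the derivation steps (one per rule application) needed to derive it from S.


Every bracketed nonterminal node [X ...] in the tree is produced by exactly one rule application.
Reading the tree off as a leftmost derivation:
  Step 1: S  =>  A B   (applied S -> A B)
  Step 2: A B  =>  A A B   (applied A -> A A)
  Step 3: A A B  =>  A A A B   (applied A -> A A)
  Step 4: A A A B  =>  A A A A B   (applied A -> A A)
  Step 5: A A A A B  =>  a A A A B   (applied A -> a)
  Step 6: a A A A B  =>  a a A A B   (applied A -> a)
  Step 7: a a A A B  =>  a a a A B   (applied A -> a)
  Step 8: a a a A B  =>  a a a A A B   (applied A -> A A)
  Step 9: a a a A A B  =>  a a a A A A B   (applied A -> A A)
  Step 10: a a a A A A B  =>  a a a a A A B   (applied A -> a)
  Step 11: a a a a A A B  =>  a a a a a A B   (applied A -> a)
  Step 12: a a a a a A B  =>  a a a a a A A B   (applied A -> A A)
  Step 13: a a a a a A A B  =>  a a a a a a A B   (applied A -> a)
  Step 14: a a a a a a A B  =>  a a a a a a a B   (applied A -> a)
  Step 15: a a a a a a a B  =>  a a a a a a a b   (applied B -> b)
Final yield: a a a a a a a b
Total rewrite steps: 15

15


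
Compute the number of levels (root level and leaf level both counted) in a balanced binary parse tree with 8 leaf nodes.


In a balanced binary tree with n leaves the deepest leaf is ceil(log2(n)) edges below the root,
so counting node levels inclusive of root and leaves gives ceil(log2(n)) + 1 levels.
log2(8) = 3.0000
ceil(3.0000) = 3
levels = 3 + 1 = 4

4


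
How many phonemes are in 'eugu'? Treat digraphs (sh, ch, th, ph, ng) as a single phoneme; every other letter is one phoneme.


Parsing 'eugu' greedily, digraphs first:
  'e' -> vowel phoneme (phonemes so far: 1)
  'u' -> vowel phoneme (phonemes so far: 2)
  'g' -> consonant phoneme (phonemes so far: 3)
  'u' -> vowel phoneme (phonemes so far: 4)
Total phonemes: 4

4


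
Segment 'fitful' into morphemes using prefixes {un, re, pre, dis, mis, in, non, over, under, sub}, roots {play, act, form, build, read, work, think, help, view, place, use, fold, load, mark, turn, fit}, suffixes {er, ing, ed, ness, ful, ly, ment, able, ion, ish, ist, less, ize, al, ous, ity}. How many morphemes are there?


Segmenting 'fitful' against the inventory:
  'fit' -> root (morpheme 1)
  'ful' -> suffix (morpheme 2)
Total morphemes: 2

2


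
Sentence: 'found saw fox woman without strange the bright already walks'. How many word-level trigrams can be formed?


Word trigrams from [10] words:
  Trigram 1: (found saw fox)
  Trigram 2: (saw fox woman)
  Trigram 3: (fox woman without)
  Trigram 4: (woman without strange)
  Trigram 5: (without strange the)
  Trigram 6: (strange the bright)
  Trigram 7: (the bright already)
  Trigram 8: (bright already walks)
Total word trigrams: 10 - 2 = 8

8


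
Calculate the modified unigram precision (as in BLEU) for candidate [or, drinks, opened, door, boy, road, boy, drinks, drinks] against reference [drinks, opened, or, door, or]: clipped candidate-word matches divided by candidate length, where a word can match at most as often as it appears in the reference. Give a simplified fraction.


Reference word counts: {'door': 1, 'drinks': 1, 'opened': 1, 'or': 2}
Checking each candidate word (with clipping):
  'or' -> in reference (ref count 2, used 1/2) -> match (matches: 1)
  'drinks' -> in reference (ref count 1, used 1/1) -> match (matches: 2)
  'opened' -> in reference (ref count 1, used 1/1) -> match (matches: 3)
  'door' -> in reference (ref count 1, used 1/1) -> match (matches: 4)
  'boy' -> not in reference -> no match (matches: 4)
  'road' -> not in reference -> no match (matches: 4)
  'boy' -> not in reference -> no match (matches: 4)
  'drinks' -> ref count 1 already used up (1/1) -> clipped, no match (matches: 4)
  'drinks' -> ref count 1 already used up (1/1) -> clipped, no match (matches: 4)
Clipped matches: 4, Candidate length: 9
Precision = 4/9

4/9


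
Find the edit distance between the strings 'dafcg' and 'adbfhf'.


Building DP table for s1='dafcg' (len 5) and s2='adbfhf' (len 6):
       a  d  b  f  h  f
    0  1  2  3  4  5  6
  d 1  1  1  2  3  4  5
  a 2  1  2  2  3  4  5
  f 3  2  2  3  2  3  4
  c 4  3  3  3  3  3  4
  g 5  4  4  4  4  4  4
Edit distance = dp[5][6] = 4

4


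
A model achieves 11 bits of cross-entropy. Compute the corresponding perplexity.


Perplexity formula: PP = 2^H
H = 11
PP = 2^11
PP = 2^11 = 2048

2048


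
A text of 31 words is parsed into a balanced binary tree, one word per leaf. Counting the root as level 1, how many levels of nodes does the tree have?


In a balanced binary tree with n leaves the deepest leaf is ceil(log2(n)) edges below the root,
so counting node levels inclusive of root and leaves gives ceil(log2(n)) + 1 levels.
log2(31) = 4.9542
ceil(4.9542) = 5
levels = 5 + 1 = 6

6


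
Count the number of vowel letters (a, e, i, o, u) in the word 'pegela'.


Scanning each character of 'pegela':
  Position 1: 'p' -> consonant (running count: 0)
  Position 2: 'e' -> vowel (running count: 1)
  Position 3: 'g' -> consonant (running count: 1)
  Position 4: 'e' -> vowel (running count: 2)
  Position 5: 'l' -> consonant (running count: 2)
  Position 6: 'a' -> vowel (running count: 3)
Total vowels: 3

3


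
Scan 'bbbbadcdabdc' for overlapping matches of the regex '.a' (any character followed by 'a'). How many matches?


Pattern: .a means any character followed by 'a'.
Scanning 'bbbbadcdabdc' position-by-position:
  Pos 0: window 'bb' -> no
  Pos 1: window 'bb' -> no
  Pos 2: window 'bb' -> no
  Pos 3: window 'ba' -> MATCH
  Pos 4: window 'ad' -> no
  Pos 5: window 'dc' -> no
  Pos 6: window 'cd' -> no
  Pos 7: window 'da' -> MATCH
  Pos 8: window 'ab' -> no
  Pos 9: window 'bd' -> no
  Pos 10: window 'dc' -> no
  Pos 11: window 'c' -> no
Total matches: 2

2


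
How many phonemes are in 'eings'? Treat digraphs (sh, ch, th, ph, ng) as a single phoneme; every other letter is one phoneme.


Parsing 'eings' greedily, digraphs first:
  'e' -> vowel phoneme (phonemes so far: 1)
  'i' -> vowel phoneme (phonemes so far: 2)
  'ng' -> digraph (1 consonant phoneme) (phonemes so far: 3)
  's' -> consonant phoneme (phonemes so far: 4)
Total phonemes: 4

4


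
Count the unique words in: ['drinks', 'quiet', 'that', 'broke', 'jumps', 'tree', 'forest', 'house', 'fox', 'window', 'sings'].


Listing all tokens and tracking unique types:
  Token 1: 'drinks' -> NEW (unique so far: 1)
  Token 2: 'quiet' -> NEW (unique so far: 2)
  Token 3: 'that' -> NEW (unique so far: 3)
  Token 4: 'broke' -> NEW (unique so far: 4)
  Token 5: 'jumps' -> NEW (unique so far: 5)
  Token 6: 'tree' -> NEW (unique so far: 6)
  Token 7: 'forest' -> NEW (unique so far: 7)
  Token 8: 'house' -> NEW (unique so far: 8)
  Token 9: 'fox' -> NEW (unique so far: 9)
  Token 10: 'window' -> NEW (unique so far: 10)
  Token 11: 'sings' -> NEW (unique so far: 11)
Unique types: ('broke', 'drinks', 'forest', 'fox', 'house', 'jumps', 'quiet', 'sings', 'that', 'tree', 'window')
Vocabulary size: 11

11


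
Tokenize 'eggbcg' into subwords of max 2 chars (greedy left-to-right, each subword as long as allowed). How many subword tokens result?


'eggbcg' has 6 characters.
Chunking with max size 2:
  Chunk 1: 'eg' (positions 0-1)
  Chunk 2: 'gb' (positions 2-3)
  Chunk 3: 'cg' (positions 4-5)
Total chunks: ceil(6 / 2) = 3

3


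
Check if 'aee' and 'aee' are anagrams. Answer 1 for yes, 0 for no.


Sort characters of 'aee': 'aee'
Sort characters of 'aee': 'aee'
Sorted forms match -> they ARE anagrams
Result: 1

1


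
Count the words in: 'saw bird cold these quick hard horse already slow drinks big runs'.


Counting words by splitting on spaces:
  Word 1: 'saw'
  Word 2: 'bird'
  Word 3: 'cold'
  Word 4: 'these'
  Word 5: 'quick'
  Word 6: 'hard'
  Word 7: 'horse'
  Word 8: 'already'
  Word 9: 'slow'
  Word 10: 'drinks'
  Word 11: 'big'
  Word 12: 'runs'
Total words: 12

12


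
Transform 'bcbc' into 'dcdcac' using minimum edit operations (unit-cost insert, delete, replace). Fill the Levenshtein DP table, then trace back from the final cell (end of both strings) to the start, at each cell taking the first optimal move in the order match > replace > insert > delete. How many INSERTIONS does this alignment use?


Edit distance = 4. Backtracking from cell (4, 6) with preference match > replace > insert > delete,
then listing the resulting alignment 'bcbc' -> 'dcdcac' left to right:
  Step 1: insert 'd' [insertion #1]
  Step 2: insert 'c' [insertion #2]
  Step 3: replace b->d
  Step 4: keep 'c'
  Step 5: replace b->a
  Step 6: keep 'c'
Total insertions: 2

2


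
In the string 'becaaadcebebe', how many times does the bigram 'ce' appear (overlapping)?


Scanning 'becaaadcebebe' for bigram 'ce':
  Position 0: 'be' -> no
  Position 1: 'ec' -> no
  Position 2: 'ca' -> no
  Position 3: 'aa' -> no
  Position 4: 'aa' -> no
  Position 5: 'ad' -> no
  Position 6: 'dc' -> no
  Position 7: 'ce' -> MATCH
  Position 8: 'eb' -> no
  Position 9: 'be' -> no
  Position 10: 'eb' -> no
  Position 11: 'be' -> no
Total matches: 1

1


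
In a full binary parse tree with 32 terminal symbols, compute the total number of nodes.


Leaf nodes (terminals): 32
Internal nodes = n - 1 = 32 - 1 = 31
Total = leaves + internal = 32 + 31 = 63

63


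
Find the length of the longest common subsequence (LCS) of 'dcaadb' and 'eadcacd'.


DP table for LCS of 'dcaadb' and 'eadcacd':
       e  a  d  c  a  c  d
    0  0  0  0  0  0  0  0
  d 0  0  0  1  1  1  1  1
  c 0  0  0  1  2  2  2  2
  a 0  0  1  1  2  3  3  3
  a 0  0  1  1  2  3  3  3
  d 0  0  1  2  2  3  3  4
  b 0  0  1  2  2  3  3  4
LCS: 'dcad'
LCS length = 4

4


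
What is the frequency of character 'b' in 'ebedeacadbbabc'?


Scanning 'ebedeacadbbabc' for 'b':
  Position 1: 'b' -> MATCH (count: 1)
  Position 9: 'b' -> MATCH (count: 2)
  Position 10: 'b' -> MATCH (count: 3)
  Position 12: 'b' -> MATCH (count: 4)
Total occurrences of 'b': 4

4


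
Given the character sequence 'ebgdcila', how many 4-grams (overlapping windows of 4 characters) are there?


String 'ebgdcila' has length L = 8.
Number of overlapping n-grams = L - n + 1
Substituting: 8 - 4 + 1 = 5

5


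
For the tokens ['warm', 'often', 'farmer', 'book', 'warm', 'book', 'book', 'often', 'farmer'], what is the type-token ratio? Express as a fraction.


Tokens: 9
Unique types: ('book', 'farmer', 'often', 'warm') = 4
TTR = 4/9
Already in lowest terms.

4/9


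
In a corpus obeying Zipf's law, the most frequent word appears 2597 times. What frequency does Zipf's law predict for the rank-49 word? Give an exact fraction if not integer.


Zipf's law: freq(rank) = f1 / rank
f1 = 2597, rank = 49
freq = 2597 / 49
= 53

53


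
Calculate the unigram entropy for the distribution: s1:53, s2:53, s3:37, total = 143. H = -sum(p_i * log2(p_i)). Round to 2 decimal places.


Computing entropy H = -sum(p_i * log2(p_i)):
  s1: p = 53/143 = 0.3706, -p*log2(p) = 0.5307
  s2: p = 53/143 = 0.3706, -p*log2(p) = 0.5307
  s3: p = 37/143 = 0.2587, -p*log2(p) = 0.5047
H = sum of terms = 1.5661
Rounded to 2 decimals: 1.57

1.57


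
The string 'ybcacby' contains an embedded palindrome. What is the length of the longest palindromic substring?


Scanning 'ybcacby' for palindromic substrings.
Substring at positions 0-6: 'ybcacby'.
Check: reverse('ybcacby') = 'ybcacby' -> palindrome confirmed.
No longer palindromic substring exists; longest length = 7

7


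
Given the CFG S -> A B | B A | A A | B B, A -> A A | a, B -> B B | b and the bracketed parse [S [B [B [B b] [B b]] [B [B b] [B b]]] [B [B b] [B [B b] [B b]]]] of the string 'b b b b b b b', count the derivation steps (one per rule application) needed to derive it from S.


Every bracketed nonterminal node [X ...] in the tree is produced by exactly one rule application.
Reading the tree off as a leftmost derivation:
  Step 1: S  =>  B B   (applied S -> B B)
  Step 2: B B  =>  B B B   (applied B -> B B)
  Step 3: B B B  =>  B B B B   (applied B -> B B)
  Step 4: B B B B  =>  b B B B   (applied B -> b)
  Step 5: b B B B  =>  b b B B   (applied B -> b)
  Step 6: b b B B  =>  b b B B B   (applied B -> B B)
  Step 7: b b B B B  =>  b b b B B   (applied B -> b)
  Step 8: b b b B B  =>  b b b b B   (applied B -> b)
  Step 9: b b b b B  =>  b b b b B B   (applied B -> B B)
  Step 10: b b b b B B  =>  b b b b b B   (applied B -> b)
  Step 11: b b b b b B  =>  b b b b b B B   (applied B -> B B)
  Step 12: b b b b b B B  =>  b b b b b b B   (applied B -> b)
  Step 13: b b b b b b B  =>  b b b b b b b   (applied B -> b)
Final yield: b b b b b b b
Total rewrite steps: 13

13


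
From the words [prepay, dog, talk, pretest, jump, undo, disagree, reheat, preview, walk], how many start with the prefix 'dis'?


Checking each word for prefix 'dis':
  'prepay' -> no (count: 0)
  'dog' -> no (count: 0)
  'talk' -> no (count: 0)
  'pretest' -> no (count: 0)
  'jump' -> no (count: 0)
  'undo' -> no (count: 0)
  'disagree' -> YES, starts with 'dis' (count: 1)
  'reheat' -> no (count: 1)
  'preview' -> no (count: 1)
  'walk' -> no (count: 1)
Total with prefix 'dis': 1

1


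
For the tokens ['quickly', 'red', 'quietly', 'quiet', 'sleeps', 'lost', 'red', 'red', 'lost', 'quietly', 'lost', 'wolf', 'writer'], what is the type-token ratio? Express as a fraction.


Tokens: 13
Unique types: ('lost', 'quickly', 'quiet', 'quietly', 'red', 'sleeps', 'wolf', 'writer') = 8
TTR = 8/13
Already in lowest terms.

8/13


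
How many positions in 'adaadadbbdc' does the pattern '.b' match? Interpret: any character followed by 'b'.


Pattern: .b means any character followed by 'b'.
Scanning 'adaadadbbdc' position-by-position:
  Pos 0: window 'ad' -> no
  Pos 1: window 'da' -> no
  Pos 2: window 'aa' -> no
  Pos 3: window 'ad' -> no
  Pos 4: window 'da' -> no
  Pos 5: window 'ad' -> no
  Pos 6: window 'db' -> MATCH
  Pos 7: window 'bb' -> MATCH
  Pos 8: window 'bd' -> no
  Pos 9: window 'dc' -> no
  Pos 10: window 'c' -> no
Total matches: 2

2


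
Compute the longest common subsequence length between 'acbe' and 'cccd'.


DP table for LCS of 'acbe' and 'cccd':
       c  c  c  d
    0  0  0  0  0
  a 0  0  0  0  0
  c 0  1  1  1  1
  b 0  1  1  1  1
  e 0  1  1  1  1
LCS: 'c'
LCS length = 1

1


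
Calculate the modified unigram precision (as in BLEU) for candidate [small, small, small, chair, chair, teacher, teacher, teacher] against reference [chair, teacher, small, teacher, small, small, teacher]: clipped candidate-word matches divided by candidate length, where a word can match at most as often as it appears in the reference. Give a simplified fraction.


Reference word counts: {'chair': 1, 'small': 3, 'teacher': 3}
Checking each candidate word (with clipping):
  'small' -> in reference (ref count 3, used 1/3) -> match (matches: 1)
  'small' -> in reference (ref count 3, used 2/3) -> match (matches: 2)
  'small' -> in reference (ref count 3, used 3/3) -> match (matches: 3)
  'chair' -> in reference (ref count 1, used 1/1) -> match (matches: 4)
  'chair' -> ref count 1 already used up (1/1) -> clipped, no match (matches: 4)
  'teacher' -> in reference (ref count 3, used 1/3) -> match (matches: 5)
  'teacher' -> in reference (ref count 3, used 2/3) -> match (matches: 6)
  'teacher' -> in reference (ref count 3, used 3/3) -> match (matches: 7)
Clipped matches: 7, Candidate length: 8
Precision = 7/8

7/8


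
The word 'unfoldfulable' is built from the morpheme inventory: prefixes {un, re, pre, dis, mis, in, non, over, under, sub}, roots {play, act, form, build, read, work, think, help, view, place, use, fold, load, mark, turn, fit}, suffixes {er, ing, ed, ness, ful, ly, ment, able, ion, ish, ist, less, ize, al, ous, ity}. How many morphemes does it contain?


Segmenting 'unfoldfulable' against the inventory:
  'un' -> prefix (morpheme 1)
  'fold' -> root (morpheme 2)
  'ful' -> suffix (morpheme 3)
  'able' -> suffix (morpheme 4)
Total morphemes: 4

4
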